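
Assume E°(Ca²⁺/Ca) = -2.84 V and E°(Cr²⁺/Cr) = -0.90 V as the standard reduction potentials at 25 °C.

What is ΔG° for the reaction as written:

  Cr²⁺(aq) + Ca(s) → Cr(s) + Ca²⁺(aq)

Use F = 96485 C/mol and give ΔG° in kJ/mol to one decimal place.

-374.4 kJ/mol

As written, Cr²⁺/Cr is reduced (cathode) and Ca²⁺/Ca is oxidised (anode), so E°cell = (-0.90) − (-2.84) = +1.94 V.
Balancing electrons gives n = 2.
ΔG° = −nFE° = −(2)(96485)(+1.94) = -374,362 J = -374.4 kJ/mol.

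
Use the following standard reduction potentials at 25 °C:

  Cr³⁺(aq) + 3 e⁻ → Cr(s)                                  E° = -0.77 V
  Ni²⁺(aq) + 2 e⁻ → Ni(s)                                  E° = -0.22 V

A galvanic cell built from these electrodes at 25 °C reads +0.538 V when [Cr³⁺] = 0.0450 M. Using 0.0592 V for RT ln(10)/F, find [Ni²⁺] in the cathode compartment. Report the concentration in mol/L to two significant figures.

0.050 M

Ni²⁺/Ni is the cathode, Cr³⁺/Cr the anode: E°cell = +0.55 V, n = 6.
Overall reaction: 3 Ni²⁺(aq) + 2 Cr(s) → 3 Ni(s) + 2 Cr³⁺(aq); Q = [Cr³⁺]^2/[Ni²⁺]^3.
From E = E° − (0.0592/n) log Q: log Q = (E° − E)·n/0.0592 = (+0.55 − (+0.538))·6/0.0592 = 1.2162.
So 3·log[Ni²⁺] = 2·log(0.045) − log Q = -2.6936 − (1.2162) = -3.9098; log[Ni²⁺] = -3.9098 / 3 = -1.3033; [Ni²⁺] = 10^(-1.3033) ≈ 0.050 M.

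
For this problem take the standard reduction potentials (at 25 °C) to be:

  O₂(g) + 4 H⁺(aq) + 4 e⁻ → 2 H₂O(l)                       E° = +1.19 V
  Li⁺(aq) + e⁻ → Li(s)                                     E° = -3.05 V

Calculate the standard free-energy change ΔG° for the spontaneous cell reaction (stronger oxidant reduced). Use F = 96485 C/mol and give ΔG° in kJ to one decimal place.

-1636.4 kJ

O₂/H₂O (E° = +1.19 V) is the cathode; Li⁺/Li (E° = -3.05 V) is the anode, so E°cell = +4.24 V.
Balancing electrons gives n = 4 (lcm of 4 and 1).
ΔG° = −nFE° = −(4)(96485)(+4.24) = -1,636,386 J = -1636.4 kJ.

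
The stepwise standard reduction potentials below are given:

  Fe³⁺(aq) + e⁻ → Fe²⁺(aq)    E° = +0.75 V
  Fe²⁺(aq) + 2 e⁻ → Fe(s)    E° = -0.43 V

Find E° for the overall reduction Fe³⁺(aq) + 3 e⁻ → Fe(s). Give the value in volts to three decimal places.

Adding the free-energy changes (−nFE°) of the two steps gives −n₃FE°₃ = −n₁FE°₁ − n₂FE°₂.
E°₃ = (1×+0.75 + 2×-0.43) / 3 = (-0.110) / 3 = -0.037 V.

-0.037 V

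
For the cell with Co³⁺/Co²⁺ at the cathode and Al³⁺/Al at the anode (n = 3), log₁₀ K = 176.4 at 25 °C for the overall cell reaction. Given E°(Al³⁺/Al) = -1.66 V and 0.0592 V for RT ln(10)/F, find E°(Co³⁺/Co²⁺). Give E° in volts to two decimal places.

E°cell = (0.0592/n)·log K = (0.0592/3)(176.4) = +3.481 V.
Since Co³⁺/Co²⁺ is the cathode and Al³⁺/Al the anode, E°cell = E°(Co³⁺/Co²⁺) − E°(Al³⁺/Al).
So E°(Co³⁺/Co²⁺) = E°cell + E°(Al³⁺/Al) = +3.481 + (-1.66) = +1.82 V.

+1.82 V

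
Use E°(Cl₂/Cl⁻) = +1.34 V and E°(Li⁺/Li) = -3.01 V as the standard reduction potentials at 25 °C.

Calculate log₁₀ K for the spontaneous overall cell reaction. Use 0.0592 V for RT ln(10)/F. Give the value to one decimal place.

147.0

Cathode: Cl₂/Cl⁻; anode: Li⁺/Li. E°cell = +4.35 V, n = 2.
log K = nE°cell / 0.0592 = (2)(+4.35) / 0.0592 = 147.0.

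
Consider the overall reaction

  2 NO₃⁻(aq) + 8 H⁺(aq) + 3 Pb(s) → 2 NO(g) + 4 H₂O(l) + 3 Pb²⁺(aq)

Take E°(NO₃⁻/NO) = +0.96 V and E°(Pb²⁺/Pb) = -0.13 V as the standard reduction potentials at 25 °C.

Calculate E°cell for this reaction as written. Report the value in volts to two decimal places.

+1.09 V

The NO₃⁻/NO couple has the higher reduction potential, so it is the cathode; Pb²⁺/Pb is oxidised at the anode.
E°cell = E°(cathode) − E°(anode) = (+0.96) − (-0.13) = +1.09 V.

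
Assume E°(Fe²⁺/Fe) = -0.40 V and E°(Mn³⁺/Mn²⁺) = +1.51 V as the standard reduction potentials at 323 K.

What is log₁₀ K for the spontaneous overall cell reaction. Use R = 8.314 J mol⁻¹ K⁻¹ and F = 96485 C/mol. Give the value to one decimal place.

59.6

Cathode: Mn³⁺/Mn²⁺; anode: Fe²⁺/Fe. E°cell = (+1.51) − (-0.40) = +1.91 V, with n = 2.
ΔG° = −nFE° = −RT ln K, so ln K = nFE°/(RT) = (2)(96485)(+1.91) / ((8.314)(323)) = 137.249.
log₁₀ K = 137.249 / ln 10 = 59.6.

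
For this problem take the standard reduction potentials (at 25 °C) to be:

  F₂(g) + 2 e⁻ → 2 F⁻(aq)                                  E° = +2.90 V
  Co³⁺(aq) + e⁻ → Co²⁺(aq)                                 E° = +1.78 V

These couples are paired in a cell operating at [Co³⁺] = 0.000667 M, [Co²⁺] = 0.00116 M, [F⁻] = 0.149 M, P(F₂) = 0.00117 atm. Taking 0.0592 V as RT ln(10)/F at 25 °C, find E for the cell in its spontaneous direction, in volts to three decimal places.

+1.096 V

F₂/F⁻ is the cathode (higher E°), Co³⁺/Co²⁺ the anode: E°cell = +2.90 − (+1.78) = +1.12 V, n = 2.
Overall: F₂(g) + 2 Co²⁺(aq) → 2 F⁻(aq) + 2 Co³⁺(aq)
Q = [F⁻]^2·[Co³⁺]^2 / (P(F₂)·[Co²⁺]^2); log Q = 0.798.
E = E° − (0.0592/n) log Q = +1.12 − (0.0592/2)(0.798) = +1.096 V.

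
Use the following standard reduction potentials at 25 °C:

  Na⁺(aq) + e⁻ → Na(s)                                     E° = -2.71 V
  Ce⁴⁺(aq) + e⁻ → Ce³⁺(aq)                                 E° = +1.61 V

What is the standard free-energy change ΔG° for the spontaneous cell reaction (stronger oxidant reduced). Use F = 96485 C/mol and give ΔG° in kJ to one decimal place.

-416.8 kJ

Ce⁴⁺/Ce³⁺ (E° = +1.61 V) is the cathode; Na⁺/Na (E° = -2.71 V) is the anode, so E°cell = +4.32 V.
Balancing electrons gives n = 1 (lcm of 1 and 1).
ΔG° = −nFE° = −(1)(96485)(+4.32) = -416,815 J = -416.8 kJ.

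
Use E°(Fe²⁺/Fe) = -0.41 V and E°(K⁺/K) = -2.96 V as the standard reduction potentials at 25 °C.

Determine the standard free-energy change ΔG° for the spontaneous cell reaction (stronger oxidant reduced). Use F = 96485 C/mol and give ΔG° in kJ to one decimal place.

-492.1 kJ

Fe²⁺/Fe (E° = -0.41 V) is the cathode; K⁺/K (E° = -2.96 V) is the anode, so E°cell = +2.55 V.
Balancing electrons gives n = 2 (lcm of 2 and 1).
ΔG° = −nFE° = −(2)(96485)(+2.55) = -492,073 J = -492.1 kJ.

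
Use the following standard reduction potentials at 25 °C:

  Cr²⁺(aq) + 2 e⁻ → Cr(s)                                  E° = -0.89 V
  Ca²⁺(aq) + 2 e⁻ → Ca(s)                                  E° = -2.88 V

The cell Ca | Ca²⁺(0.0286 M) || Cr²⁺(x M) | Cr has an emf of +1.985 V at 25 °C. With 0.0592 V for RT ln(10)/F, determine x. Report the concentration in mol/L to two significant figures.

Cr²⁺/Cr is the cathode, Ca²⁺/Ca the anode: E°cell = +1.99 V, n = 2.
Overall reaction: Cr²⁺(aq) + Ca(s) → Cr(s) + Ca²⁺(aq); Q = [Ca²⁺]^1/[Cr²⁺]^1.
From E = E° − (0.0592/n) log Q: log Q = (E° − E)·n/0.0592 = (+1.99 − (+1.985))·2/0.0592 = 0.1689.
So 1·log[Cr²⁺] = 1·log(0.0286) − log Q = -1.5436 − (0.1689) = -1.7125; [Cr²⁺] = 10^(-1.7125) ≈ 0.019 M.

0.019 M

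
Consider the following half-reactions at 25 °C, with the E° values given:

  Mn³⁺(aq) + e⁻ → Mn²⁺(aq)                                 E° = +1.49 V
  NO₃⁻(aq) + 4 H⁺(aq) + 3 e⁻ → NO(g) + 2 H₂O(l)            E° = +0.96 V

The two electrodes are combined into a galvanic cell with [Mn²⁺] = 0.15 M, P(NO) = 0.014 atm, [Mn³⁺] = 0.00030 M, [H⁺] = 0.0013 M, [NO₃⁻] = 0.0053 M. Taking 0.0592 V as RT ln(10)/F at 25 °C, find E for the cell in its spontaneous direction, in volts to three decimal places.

Mn³⁺/Mn²⁺ is the cathode (higher E°), NO₃⁻/NO the anode: E°cell = +1.49 − (+0.96) = +0.53 V, n = 3.
Overall: 3 Mn³⁺(aq) + NO(g) + 2 H₂O(l) → 3 Mn²⁺(aq) + NO₃⁻(aq) + 4 H⁺(aq)
Q = [Mn²⁺]^3·[NO₃⁻]·[H⁺]^4 / ([Mn³⁺]^3·P(NO)); log Q = -3.869.
E = E° − (0.0592/n) log Q = +0.53 − (0.0592/3)(-3.869) = +0.606 V.

+0.606 V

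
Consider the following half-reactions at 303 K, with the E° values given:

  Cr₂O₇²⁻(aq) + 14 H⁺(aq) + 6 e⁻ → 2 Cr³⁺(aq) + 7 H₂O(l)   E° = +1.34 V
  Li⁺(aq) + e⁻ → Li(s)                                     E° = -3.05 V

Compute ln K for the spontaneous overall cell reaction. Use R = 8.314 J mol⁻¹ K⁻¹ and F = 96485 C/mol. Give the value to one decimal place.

1008.8

Cathode: Cr₂O₇²⁻/Cr³⁺; anode: Li⁺/Li. E°cell = (+1.34) − (-3.05) = +4.39 V, with n = 6.
ΔG° = −nFE° = −RT ln K, so ln K = nFE°/(RT) = (6)(96485)(+4.39) / ((8.314)(303)) = 1008.841.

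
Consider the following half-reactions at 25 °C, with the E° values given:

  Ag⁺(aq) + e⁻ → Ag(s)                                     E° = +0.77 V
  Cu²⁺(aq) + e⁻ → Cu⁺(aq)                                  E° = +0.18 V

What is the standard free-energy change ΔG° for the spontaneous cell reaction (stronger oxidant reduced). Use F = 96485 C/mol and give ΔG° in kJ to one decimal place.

-56.9 kJ

Ag⁺/Ag (E° = +0.77 V) is the cathode; Cu²⁺/Cu⁺ (E° = +0.18 V) is the anode, so E°cell = +0.59 V.
Balancing electrons gives n = 1 (lcm of 1 and 1).
ΔG° = −nFE° = −(1)(96485)(+0.59) = -56,926 J = -56.9 kJ.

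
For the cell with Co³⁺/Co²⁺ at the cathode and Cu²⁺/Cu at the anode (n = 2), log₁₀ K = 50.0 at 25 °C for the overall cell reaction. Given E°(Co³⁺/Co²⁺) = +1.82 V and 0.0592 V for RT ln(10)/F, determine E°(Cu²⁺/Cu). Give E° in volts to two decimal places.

E°cell = (0.0592/n)·log K = (0.0592/2)(50.0) = +1.480 V.
Since Co³⁺/Co²⁺ is the cathode and Cu²⁺/Cu the anode, E°cell = E°(Co³⁺/Co²⁺) − E°(Cu²⁺/Cu).
So E°(Cu²⁺/Cu) = E°(Co³⁺/Co²⁺) − E°cell = (+1.82) − (+1.480) = +0.34 V.

+0.34 V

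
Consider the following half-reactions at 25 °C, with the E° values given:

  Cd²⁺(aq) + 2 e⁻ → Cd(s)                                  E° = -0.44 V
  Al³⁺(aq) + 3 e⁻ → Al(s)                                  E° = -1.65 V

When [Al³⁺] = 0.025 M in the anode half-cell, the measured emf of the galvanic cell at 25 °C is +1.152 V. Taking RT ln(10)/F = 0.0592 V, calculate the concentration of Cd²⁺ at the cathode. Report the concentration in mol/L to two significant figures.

0.00094 M

Cd²⁺/Cd is the cathode, Al³⁺/Al the anode: E°cell = +1.21 V, n = 6.
Overall reaction: 3 Cd²⁺(aq) + 2 Al(s) → 3 Cd(s) + 2 Al³⁺(aq); Q = [Al³⁺]^2/[Cd²⁺]^3.
From E = E° − (0.0592/n) log Q: log Q = (E° − E)·n/0.0592 = (+1.21 − (+1.152))·6/0.0592 = 5.8784.
So 3·log[Cd²⁺] = 2·log(0.025) − log Q = -3.2041 − (5.8784) = -9.0825; log[Cd²⁺] = -9.0825 / 3 = -3.0275; [Cd²⁺] = 10^(-3.0275) ≈ 0.00094 M.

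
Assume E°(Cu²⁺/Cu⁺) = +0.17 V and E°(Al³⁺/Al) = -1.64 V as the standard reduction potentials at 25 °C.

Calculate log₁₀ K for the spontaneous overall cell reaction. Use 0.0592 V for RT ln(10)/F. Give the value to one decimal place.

91.7

Cathode: Cu²⁺/Cu⁺; anode: Al³⁺/Al. E°cell = +1.81 V, n = 3.
log K = nE°cell / 0.0592 = (3)(+1.81) / 0.0592 = 91.7.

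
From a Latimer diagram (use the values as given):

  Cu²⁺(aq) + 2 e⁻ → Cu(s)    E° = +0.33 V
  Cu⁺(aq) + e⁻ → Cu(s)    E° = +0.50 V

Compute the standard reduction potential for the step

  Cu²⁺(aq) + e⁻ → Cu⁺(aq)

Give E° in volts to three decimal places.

+0.160 V

Sequential free energies add, so n₃E°₃ = n₁E°₁ + n₂E°₂.
With n₃ = 2, and the known step contributing 1×(+0.50) V, the unknown satisfies 1·E° = 2×(+0.33) − 1×(+0.50) = +0.160.
E° = +0.160 / 1 = +0.160 V.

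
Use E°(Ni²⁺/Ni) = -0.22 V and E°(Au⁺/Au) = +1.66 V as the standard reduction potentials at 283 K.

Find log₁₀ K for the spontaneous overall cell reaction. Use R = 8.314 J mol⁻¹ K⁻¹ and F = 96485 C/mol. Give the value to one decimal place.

Cathode: Au⁺/Au; anode: Ni²⁺/Ni. E°cell = (+1.66) − (-0.22) = +1.88 V, with n = 2.
ΔG° = −nFE° = −RT ln K, so ln K = nFE°/(RT) = (2)(96485)(+1.88) / ((8.314)(283)) = 154.188.
log₁₀ K = 154.188 / ln 10 = 67.0.

67.0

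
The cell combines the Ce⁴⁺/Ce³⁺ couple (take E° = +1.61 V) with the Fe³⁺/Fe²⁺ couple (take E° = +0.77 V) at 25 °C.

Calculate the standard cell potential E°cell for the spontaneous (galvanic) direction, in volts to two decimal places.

+0.84 V

The Ce⁴⁺/Ce³⁺ couple has the higher reduction potential, so it is the cathode; Fe³⁺/Fe²⁺ is oxidised at the anode.
E°cell = E°(cathode) − E°(anode) = (+1.61) − (+0.77) = +0.84 V.
Since E°cell > 0, the reaction is spontaneous under standard conditions.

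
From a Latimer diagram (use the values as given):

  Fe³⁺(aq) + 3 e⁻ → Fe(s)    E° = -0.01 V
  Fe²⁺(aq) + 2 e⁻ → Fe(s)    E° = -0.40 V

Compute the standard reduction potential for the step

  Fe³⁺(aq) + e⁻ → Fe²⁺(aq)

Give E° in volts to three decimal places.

+0.770 V

Sequential free energies add, so n₃E°₃ = n₁E°₁ + n₂E°₂.
With n₃ = 3, and the known step contributing 2×(-0.40) V, the unknown satisfies 1·E° = 3×(-0.01) − 2×(-0.40) = +0.770.
E° = +0.770 / 1 = +0.770 V.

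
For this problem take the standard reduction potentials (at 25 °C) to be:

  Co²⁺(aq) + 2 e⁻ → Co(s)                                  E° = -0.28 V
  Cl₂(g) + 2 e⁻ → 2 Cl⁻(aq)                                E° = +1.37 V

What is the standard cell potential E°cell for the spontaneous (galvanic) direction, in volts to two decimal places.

+1.65 V

The Cl₂/Cl⁻ couple has the higher reduction potential, so it is the cathode; Co²⁺/Co is oxidised at the anode.
E°cell = E°(cathode) − E°(anode) = (+1.37) − (-0.28) = +1.65 V.
Since E°cell > 0, the reaction is spontaneous under standard conditions.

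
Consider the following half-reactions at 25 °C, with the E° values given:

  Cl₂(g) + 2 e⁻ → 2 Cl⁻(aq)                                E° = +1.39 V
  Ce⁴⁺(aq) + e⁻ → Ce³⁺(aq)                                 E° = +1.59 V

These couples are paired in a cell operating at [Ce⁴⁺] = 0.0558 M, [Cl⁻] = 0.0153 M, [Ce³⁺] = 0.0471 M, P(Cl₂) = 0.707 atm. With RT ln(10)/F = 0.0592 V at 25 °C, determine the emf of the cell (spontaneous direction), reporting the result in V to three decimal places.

+0.101 V

Ce⁴⁺/Ce³⁺ is the cathode (higher E°), Cl₂/Cl⁻ the anode: E°cell = +1.59 − (+1.39) = +0.20 V, n = 2.
Overall: 2 Ce⁴⁺(aq) + 2 Cl⁻(aq) → 2 Ce³⁺(aq) + Cl₂(g)
Q = [Ce³⁺]^2·P(Cl₂) / ([Ce⁴⁺]^2·[Cl⁻]^2); log Q = 3.333.
E = E° − (0.0592/n) log Q = +0.20 − (0.0592/2)(3.333) = +0.101 V.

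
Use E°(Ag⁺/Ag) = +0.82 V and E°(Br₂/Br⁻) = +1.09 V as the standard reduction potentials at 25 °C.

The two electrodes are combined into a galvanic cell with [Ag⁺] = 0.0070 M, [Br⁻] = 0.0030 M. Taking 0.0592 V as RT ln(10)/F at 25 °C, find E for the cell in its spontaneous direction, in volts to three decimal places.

Br₂/Br⁻ is the cathode (higher E°), Ag⁺/Ag the anode: E°cell = +1.09 − (+0.82) = +0.27 V, n = 2.
Overall: Br₂(l) + 2 Ag(s) → 2 Br⁻(aq) + 2 Ag⁺(aq)
Q = [Br⁻]^2·[Ag⁺]^2; log Q = -9.356.
E = E° − (0.0592/n) log Q = +0.27 − (0.0592/2)(-9.356) = +0.547 V.

+0.547 V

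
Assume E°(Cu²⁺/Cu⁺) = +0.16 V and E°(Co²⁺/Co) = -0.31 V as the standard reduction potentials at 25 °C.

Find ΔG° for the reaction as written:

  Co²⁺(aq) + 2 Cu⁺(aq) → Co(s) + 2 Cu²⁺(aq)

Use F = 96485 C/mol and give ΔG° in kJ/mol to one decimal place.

As written, Co²⁺/Co is reduced (cathode) and Cu²⁺/Cu⁺ is oxidised (anode), so E°cell = (-0.31) − (+0.16) = -0.47 V.
Balancing electrons gives n = 2.
ΔG° = −nFE° = −(2)(96485)(-0.47) = 90,696 J = +90.7 kJ/mol.

+90.7 kJ/mol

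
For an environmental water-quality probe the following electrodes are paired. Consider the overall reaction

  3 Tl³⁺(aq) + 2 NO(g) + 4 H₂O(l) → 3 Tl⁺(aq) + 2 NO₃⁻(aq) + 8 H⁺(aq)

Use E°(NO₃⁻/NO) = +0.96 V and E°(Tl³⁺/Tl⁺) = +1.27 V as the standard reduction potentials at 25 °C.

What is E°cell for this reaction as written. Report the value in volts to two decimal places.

+0.31 V

The Tl³⁺/Tl⁺ couple has the higher reduction potential, so it is the cathode; NO₃⁻/NO is oxidised at the anode.
E°cell = E°(cathode) − E°(anode) = (+1.27) − (+0.96) = +0.31 V.
Since E°cell > 0, the reaction is spontaneous under standard conditions.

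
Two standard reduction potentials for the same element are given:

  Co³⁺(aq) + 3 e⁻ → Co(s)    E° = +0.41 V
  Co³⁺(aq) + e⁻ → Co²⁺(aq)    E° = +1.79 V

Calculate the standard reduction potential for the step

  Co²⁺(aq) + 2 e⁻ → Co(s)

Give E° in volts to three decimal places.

Sequential free energies add, so n₃E°₃ = n₁E°₁ + n₂E°₂.
With n₃ = 3, and the known step contributing 1×(+1.79) V, the unknown satisfies 2·E° = 3×(+0.41) − 1×(+1.79) = -0.560.
E° = -0.560 / 2 = -0.280 V.

-0.280 V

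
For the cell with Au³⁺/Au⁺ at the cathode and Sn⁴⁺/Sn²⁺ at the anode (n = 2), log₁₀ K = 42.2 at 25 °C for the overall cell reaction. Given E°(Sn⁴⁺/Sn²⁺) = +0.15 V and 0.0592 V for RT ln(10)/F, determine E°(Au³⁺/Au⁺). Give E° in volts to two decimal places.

E°cell = (0.0592/n)·log K = (0.0592/2)(42.2) = +1.249 V.
Since Au³⁺/Au⁺ is the cathode and Sn⁴⁺/Sn²⁺ the anode, E°cell = E°(Au³⁺/Au⁺) − E°(Sn⁴⁺/Sn²⁺).
So E°(Au³⁺/Au⁺) = E°cell + E°(Sn⁴⁺/Sn²⁺) = +1.249 + (+0.15) = +1.40 V.

+1.40 V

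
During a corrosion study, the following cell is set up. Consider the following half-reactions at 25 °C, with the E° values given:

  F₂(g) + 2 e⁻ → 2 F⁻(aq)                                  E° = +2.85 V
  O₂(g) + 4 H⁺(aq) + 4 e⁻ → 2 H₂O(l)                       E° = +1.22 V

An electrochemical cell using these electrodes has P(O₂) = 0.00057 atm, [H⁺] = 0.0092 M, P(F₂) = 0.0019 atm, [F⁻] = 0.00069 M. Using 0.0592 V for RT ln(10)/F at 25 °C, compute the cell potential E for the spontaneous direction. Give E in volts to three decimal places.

+1.905 V

F₂/F⁻ is the cathode (higher E°), O₂/H₂O the anode: E°cell = +2.85 − (+1.22) = +1.63 V, n = 4.
Overall: 2 F₂(g) + 2 H₂O(l) → 4 F⁻(aq) + O₂(g) + 4 H⁺(aq)
Q = [F⁻]^4·P(O₂)·[H⁺]^4 / (P(F₂)^2); log Q = -18.591.
E = E° − (0.0592/n) log Q = +1.63 − (0.0592/4)(-18.591) = +1.905 V.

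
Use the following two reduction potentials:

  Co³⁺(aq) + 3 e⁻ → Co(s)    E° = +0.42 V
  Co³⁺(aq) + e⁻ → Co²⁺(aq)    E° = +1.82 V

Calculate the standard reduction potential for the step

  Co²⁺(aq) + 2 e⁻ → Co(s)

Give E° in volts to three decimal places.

Sequential free energies add, so n₃E°₃ = n₁E°₁ + n₂E°₂.
With n₃ = 3, and the known step contributing 1×(+1.82) V, the unknown satisfies 2·E° = 3×(+0.42) − 1×(+1.82) = -0.560.
E° = -0.560 / 2 = -0.280 V.

-0.280 V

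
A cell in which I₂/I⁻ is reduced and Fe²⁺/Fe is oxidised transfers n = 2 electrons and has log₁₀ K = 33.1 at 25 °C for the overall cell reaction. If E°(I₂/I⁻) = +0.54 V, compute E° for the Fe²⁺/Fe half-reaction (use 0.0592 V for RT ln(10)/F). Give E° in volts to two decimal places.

-0.44 V

E°cell = (0.0592/n)·log K = (0.0592/2)(33.1) = +0.980 V.
Since I₂/I⁻ is the cathode and Fe²⁺/Fe the anode, E°cell = E°(I₂/I⁻) − E°(Fe²⁺/Fe).
So E°(Fe²⁺/Fe) = E°(I₂/I⁻) − E°cell = (+0.54) − (+0.980) = -0.44 V.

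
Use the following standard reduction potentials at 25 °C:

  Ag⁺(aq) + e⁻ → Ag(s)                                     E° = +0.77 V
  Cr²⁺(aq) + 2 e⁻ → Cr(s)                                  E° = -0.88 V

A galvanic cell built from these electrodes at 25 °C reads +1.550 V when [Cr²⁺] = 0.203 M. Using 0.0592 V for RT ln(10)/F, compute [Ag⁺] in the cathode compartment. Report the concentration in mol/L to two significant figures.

0.0092 M

Ag⁺/Ag is the cathode, Cr²⁺/Cr the anode: E°cell = +1.65 V, n = 2.
Overall reaction: 2 Ag⁺(aq) + Cr(s) → 2 Ag(s) + Cr²⁺(aq); Q = [Cr²⁺]^1/[Ag⁺]^2.
From E = E° − (0.0592/n) log Q: log Q = (E° − E)·n/0.0592 = (+1.65 − (+1.550))·2/0.0592 = 3.3784.
So 2·log[Ag⁺] = 1·log(0.203) − log Q = -0.6925 − (3.3784) = -4.0709; log[Ag⁺] = -4.0709 / 2 = -2.0354; [Ag⁺] = 10^(-2.0354) ≈ 0.0092 M.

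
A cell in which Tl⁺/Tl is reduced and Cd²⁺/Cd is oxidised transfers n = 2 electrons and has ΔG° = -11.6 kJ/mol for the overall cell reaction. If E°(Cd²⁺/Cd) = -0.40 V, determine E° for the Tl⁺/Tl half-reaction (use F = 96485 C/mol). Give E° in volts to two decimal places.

-0.34 V

E°cell = −ΔG°/(nF) = −(-11.6×10³)/((2)(96485)) = +0.060 V.
Since Tl⁺/Tl is the cathode and Cd²⁺/Cd the anode, E°cell = E°(Tl⁺/Tl) − E°(Cd²⁺/Cd).
So E°(Tl⁺/Tl) = E°cell + E°(Cd²⁺/Cd) = +0.060 + (-0.40) = -0.34 V.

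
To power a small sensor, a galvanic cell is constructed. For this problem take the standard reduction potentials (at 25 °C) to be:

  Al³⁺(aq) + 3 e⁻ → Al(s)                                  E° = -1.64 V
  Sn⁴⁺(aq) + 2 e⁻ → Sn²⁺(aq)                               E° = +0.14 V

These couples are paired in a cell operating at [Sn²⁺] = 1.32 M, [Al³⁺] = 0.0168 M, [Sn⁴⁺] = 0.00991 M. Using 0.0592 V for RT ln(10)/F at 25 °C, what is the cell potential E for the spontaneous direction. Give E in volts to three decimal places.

Sn⁴⁺/Sn²⁺ is the cathode (higher E°), Al³⁺/Al the anode: E°cell = +0.14 − (-1.64) = +1.78 V, n = 6.
Overall: 3 Sn⁴⁺(aq) + 2 Al(s) → 3 Sn²⁺(aq) + 2 Al³⁺(aq)
Q = [Sn²⁺]^3·[Al³⁺]^2 / ([Sn⁴⁺]^3); log Q = 2.824.
E = E° − (0.0592/n) log Q = +1.78 − (0.0592/6)(2.824) = +1.752 V.

+1.752 V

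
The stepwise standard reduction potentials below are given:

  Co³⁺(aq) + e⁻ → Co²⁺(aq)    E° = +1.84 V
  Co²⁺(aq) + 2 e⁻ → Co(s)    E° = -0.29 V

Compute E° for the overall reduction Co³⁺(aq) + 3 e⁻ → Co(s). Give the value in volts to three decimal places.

Since ΔG° = −nFE° is additive over sequential reductions, n₃E°₃ = n₁E°₁ + n₂E°₂.
E°₃ = (1×+1.84 + 2×-0.29) / 3 = (+1.260) / 3 = +0.420 V.
Simply averaging or adding the two E° values would be wrong; the electron-weighted sum is required.

+0.420 V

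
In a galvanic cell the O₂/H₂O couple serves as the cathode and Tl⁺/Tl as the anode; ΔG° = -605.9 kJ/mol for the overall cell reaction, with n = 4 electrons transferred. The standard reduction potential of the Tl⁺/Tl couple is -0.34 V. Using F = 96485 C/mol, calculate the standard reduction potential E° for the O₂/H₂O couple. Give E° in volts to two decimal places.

+1.23 V

E°cell = −ΔG°/(nF) = −(-605.9×10³)/((4)(96485)) = +1.570 V.
Since O₂/H₂O is the cathode and Tl⁺/Tl the anode, E°cell = E°(O₂/H₂O) − E°(Tl⁺/Tl).
So E°(O₂/H₂O) = E°cell + E°(Tl⁺/Tl) = +1.570 + (-0.34) = +1.23 V.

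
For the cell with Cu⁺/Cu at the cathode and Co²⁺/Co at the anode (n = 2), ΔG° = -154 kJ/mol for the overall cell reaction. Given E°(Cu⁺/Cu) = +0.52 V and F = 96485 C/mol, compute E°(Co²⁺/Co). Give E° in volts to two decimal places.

E°cell = −ΔG°/(nF) = −(-154×10³)/((2)(96485)) = +0.798 V.
Since Cu⁺/Cu is the cathode and Co²⁺/Co the anode, E°cell = E°(Cu⁺/Cu) − E°(Co²⁺/Co).
So E°(Co²⁺/Co) = E°(Cu⁺/Cu) − E°cell = (+0.52) − (+0.798) = -0.28 V.

-0.28 V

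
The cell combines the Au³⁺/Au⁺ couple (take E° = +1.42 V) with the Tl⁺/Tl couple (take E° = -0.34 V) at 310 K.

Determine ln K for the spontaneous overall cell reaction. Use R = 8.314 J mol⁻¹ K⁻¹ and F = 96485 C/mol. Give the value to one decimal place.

131.8

Cathode: Au³⁺/Au⁺; anode: Tl⁺/Tl. E°cell = (+1.42) − (-0.34) = +1.76 V, with n = 2.
ΔG° = −nFE° = −RT ln K, so ln K = nFE°/(RT) = (2)(96485)(+1.76) / ((8.314)(310)) = 131.774.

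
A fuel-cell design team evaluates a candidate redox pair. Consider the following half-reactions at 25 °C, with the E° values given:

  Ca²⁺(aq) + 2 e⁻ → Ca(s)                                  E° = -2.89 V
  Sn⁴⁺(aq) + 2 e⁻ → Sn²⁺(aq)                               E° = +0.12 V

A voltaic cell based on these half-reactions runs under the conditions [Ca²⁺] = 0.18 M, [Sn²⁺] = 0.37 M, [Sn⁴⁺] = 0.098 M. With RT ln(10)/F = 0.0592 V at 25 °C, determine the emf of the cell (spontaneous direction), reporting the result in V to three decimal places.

+3.015 V

Sn⁴⁺/Sn²⁺ is the cathode (higher E°), Ca²⁺/Ca the anode: E°cell = +0.12 − (-2.89) = +3.01 V, n = 2.
Overall: Sn⁴⁺(aq) + Ca(s) → Sn²⁺(aq) + Ca²⁺(aq)
Q = [Sn²⁺]·[Ca²⁺] / ([Sn⁴⁺]); log Q = -0.168.
E = E° − (0.0592/n) log Q = +3.01 − (0.0592/2)(-0.168) = +3.015 V.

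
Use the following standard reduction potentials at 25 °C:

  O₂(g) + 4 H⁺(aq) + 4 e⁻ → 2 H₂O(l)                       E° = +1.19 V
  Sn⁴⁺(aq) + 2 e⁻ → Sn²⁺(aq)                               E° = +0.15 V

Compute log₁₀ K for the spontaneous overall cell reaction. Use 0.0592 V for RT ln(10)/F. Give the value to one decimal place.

70.3

Cathode: O₂/H₂O; anode: Sn⁴⁺/Sn²⁺. E°cell = +1.04 V, n = 4.
log K = nE°cell / 0.0592 = (4)(+1.04) / 0.0592 = 70.3.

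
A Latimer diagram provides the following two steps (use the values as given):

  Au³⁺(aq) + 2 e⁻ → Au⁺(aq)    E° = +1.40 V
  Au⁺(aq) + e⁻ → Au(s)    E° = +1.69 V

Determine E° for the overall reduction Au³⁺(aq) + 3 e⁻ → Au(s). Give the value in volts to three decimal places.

+1.497 V

Adding the free-energy changes (−nFE°) of the two steps gives −n₃FE°₃ = −n₁FE°₁ − n₂FE°₂.
E°₃ = (2×+1.40 + 1×+1.69) / 3 = (+4.490) / 3 = +1.497 V.
E° values themselves are not directly additive — weighting by electron count is essential.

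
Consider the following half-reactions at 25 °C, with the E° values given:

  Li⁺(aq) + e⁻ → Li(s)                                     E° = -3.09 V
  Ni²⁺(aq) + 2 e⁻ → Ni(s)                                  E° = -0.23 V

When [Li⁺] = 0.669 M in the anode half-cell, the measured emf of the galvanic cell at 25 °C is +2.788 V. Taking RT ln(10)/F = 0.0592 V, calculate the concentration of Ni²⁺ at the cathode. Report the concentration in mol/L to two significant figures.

0.0017 M

Ni²⁺/Ni is the cathode, Li⁺/Li the anode: E°cell = +2.86 V, n = 2.
Overall reaction: Ni²⁺(aq) + 2 Li(s) → Ni(s) + 2 Li⁺(aq); Q = [Li⁺]^2/[Ni²⁺]^1.
From E = E° − (0.0592/n) log Q: log Q = (E° − E)·n/0.0592 = (+2.86 − (+2.788))·2/0.0592 = 2.4324.
So 1·log[Ni²⁺] = 2·log(0.669) − log Q = -0.3491 − (2.4324) = -2.7815; [Ni²⁺] = 10^(-2.7815) ≈ 0.0017 M.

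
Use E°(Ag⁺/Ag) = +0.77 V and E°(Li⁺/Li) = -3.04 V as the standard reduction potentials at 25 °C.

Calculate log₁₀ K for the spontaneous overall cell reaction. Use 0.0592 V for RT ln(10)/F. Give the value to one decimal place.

64.4

Cathode: Ag⁺/Ag; anode: Li⁺/Li. E°cell = +3.81 V, n = 1.
log K = nE°cell / 0.0592 = (1)(+3.81) / 0.0592 = 64.4.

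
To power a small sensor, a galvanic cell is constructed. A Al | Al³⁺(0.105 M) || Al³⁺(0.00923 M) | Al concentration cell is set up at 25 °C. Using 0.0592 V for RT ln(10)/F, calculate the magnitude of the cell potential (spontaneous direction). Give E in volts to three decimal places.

For a concentration cell E°cell = 0. The 0.105 M side is the cathode (reduction is favoured where [Al³⁺] is higher).
With n = 3, E = −(0.0592/3) log([Al³⁺]ₐₙ/[Al³⁺]꜀ₐₜ) = −(0.0592/3) log(0.00923/0.105) = −(0.0592/3)(-1.056) = +0.021 V.

+0.021 V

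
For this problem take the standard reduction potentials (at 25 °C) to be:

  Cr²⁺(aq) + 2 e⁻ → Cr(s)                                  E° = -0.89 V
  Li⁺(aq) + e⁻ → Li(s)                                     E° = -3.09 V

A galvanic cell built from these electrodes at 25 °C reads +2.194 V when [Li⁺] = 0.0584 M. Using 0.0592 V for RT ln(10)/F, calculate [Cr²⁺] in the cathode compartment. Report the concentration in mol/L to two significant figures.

0.0021 M

Cr²⁺/Cr is the cathode, Li⁺/Li the anode: E°cell = +2.20 V, n = 2.
Overall reaction: Cr²⁺(aq) + 2 Li(s) → Cr(s) + 2 Li⁺(aq); Q = [Li⁺]^2/[Cr²⁺]^1.
From E = E° − (0.0592/n) log Q: log Q = (E° − E)·n/0.0592 = (+2.20 − (+2.194))·2/0.0592 = 0.2027.
So 1·log[Cr²⁺] = 2·log(0.0584) − log Q = -2.4672 − (0.2027) = -2.6699; [Cr²⁺] = 10^(-2.6699) ≈ 0.0021 M.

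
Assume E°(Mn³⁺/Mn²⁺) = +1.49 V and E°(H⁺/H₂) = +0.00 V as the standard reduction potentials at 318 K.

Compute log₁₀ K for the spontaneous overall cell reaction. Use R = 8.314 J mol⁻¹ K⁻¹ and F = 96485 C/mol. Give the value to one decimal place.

47.2

Cathode: Mn³⁺/Mn²⁺; anode: H⁺/H₂. E°cell = (+1.49) − (+0.00) = +1.49 V, with n = 2.
ΔG° = −nFE° = −RT ln K, so ln K = nFE°/(RT) = (2)(96485)(+1.49) / ((8.314)(318)) = 108.752.
log₁₀ K = 108.752 / ln 10 = 47.2.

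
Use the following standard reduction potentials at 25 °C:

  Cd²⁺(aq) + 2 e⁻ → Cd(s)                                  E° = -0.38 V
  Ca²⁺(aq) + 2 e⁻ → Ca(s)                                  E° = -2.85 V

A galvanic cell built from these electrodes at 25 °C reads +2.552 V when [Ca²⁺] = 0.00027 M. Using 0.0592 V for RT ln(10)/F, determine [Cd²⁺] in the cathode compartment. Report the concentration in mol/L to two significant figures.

0.16 M

Cd²⁺/Cd is the cathode, Ca²⁺/Ca the anode: E°cell = +2.47 V, n = 2.
Overall reaction: Cd²⁺(aq) + Ca(s) → Cd(s) + Ca²⁺(aq); Q = [Ca²⁺]^1/[Cd²⁺]^1.
From E = E° − (0.0592/n) log Q: log Q = (E° − E)·n/0.0592 = (+2.47 − (+2.552))·2/0.0592 = -2.7703.
So 1·log[Cd²⁺] = 1·log(0.00027) − log Q = -3.5686 − (-2.7703) = -0.7983; [Cd²⁺] = 10^(-0.7983) ≈ 0.16 M.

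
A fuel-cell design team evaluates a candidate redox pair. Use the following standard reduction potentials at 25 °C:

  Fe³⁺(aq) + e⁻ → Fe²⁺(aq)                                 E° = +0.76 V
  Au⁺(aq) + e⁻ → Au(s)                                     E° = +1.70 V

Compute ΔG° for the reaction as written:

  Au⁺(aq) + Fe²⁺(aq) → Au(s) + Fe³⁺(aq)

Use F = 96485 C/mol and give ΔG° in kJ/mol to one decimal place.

-90.7 kJ/mol

As written, Au⁺/Au is reduced (cathode) and Fe³⁺/Fe²⁺ is oxidised (anode), so E°cell = (+1.70) − (+0.76) = +0.94 V.
Balancing electrons gives n = 1.
ΔG° = −nFE° = −(1)(96485)(+0.94) = -90,696 J = -90.7 kJ/mol.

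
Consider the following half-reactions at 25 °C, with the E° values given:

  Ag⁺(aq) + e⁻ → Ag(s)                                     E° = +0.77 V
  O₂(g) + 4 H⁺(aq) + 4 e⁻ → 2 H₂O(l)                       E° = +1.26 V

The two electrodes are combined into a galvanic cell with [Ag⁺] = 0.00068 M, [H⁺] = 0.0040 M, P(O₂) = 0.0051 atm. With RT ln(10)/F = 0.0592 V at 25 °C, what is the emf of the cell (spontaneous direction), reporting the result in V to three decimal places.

+0.502 V

O₂/H₂O is the cathode (higher E°), Ag⁺/Ag the anode: E°cell = +1.26 − (+0.77) = +0.49 V, n = 4.
Overall: O₂(g) + 4 H⁺(aq) + 4 Ag(s) → 2 H₂O(l) + 4 Ag⁺(aq)
Q = [Ag⁺]^4 / (P(O₂)·[H⁺]^4); log Q = -0.786.
E = E° − (0.0592/n) log Q = +0.49 − (0.0592/4)(-0.786) = +0.502 V.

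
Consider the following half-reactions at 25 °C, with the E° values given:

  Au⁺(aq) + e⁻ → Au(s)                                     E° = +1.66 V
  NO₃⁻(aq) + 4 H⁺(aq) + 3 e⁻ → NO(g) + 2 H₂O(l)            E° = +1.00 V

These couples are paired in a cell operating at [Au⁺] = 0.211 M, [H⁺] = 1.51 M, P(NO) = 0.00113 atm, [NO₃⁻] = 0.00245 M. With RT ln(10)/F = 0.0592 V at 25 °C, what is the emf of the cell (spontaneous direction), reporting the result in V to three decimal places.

+0.599 V

Au⁺/Au is the cathode (higher E°), NO₃⁻/NO the anode: E°cell = +1.66 − (+1.00) = +0.66 V, n = 3.
Overall: 3 Au⁺(aq) + NO(g) + 2 H₂O(l) → 3 Au(s) + NO₃⁻(aq) + 4 H⁺(aq)
Q = [NO₃⁻]·[H⁺]^4 / ([Au⁺]^3·P(NO)); log Q = 3.079.
E = E° − (0.0592/n) log Q = +0.66 − (0.0592/3)(3.079) = +0.599 V.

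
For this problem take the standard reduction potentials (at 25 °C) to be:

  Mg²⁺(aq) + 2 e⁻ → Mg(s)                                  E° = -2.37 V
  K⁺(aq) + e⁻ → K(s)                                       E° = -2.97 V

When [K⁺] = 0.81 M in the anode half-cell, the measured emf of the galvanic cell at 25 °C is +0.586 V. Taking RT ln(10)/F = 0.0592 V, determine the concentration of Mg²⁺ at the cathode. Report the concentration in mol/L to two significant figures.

Mg²⁺/Mg is the cathode, K⁺/K the anode: E°cell = +0.60 V, n = 2.
Overall reaction: Mg²⁺(aq) + 2 K(s) → Mg(s) + 2 K⁺(aq); Q = [K⁺]^2/[Mg²⁺]^1.
From E = E° − (0.0592/n) log Q: log Q = (E° − E)·n/0.0592 = (+0.60 − (+0.586))·2/0.0592 = 0.4730.
So 1·log[Mg²⁺] = 2·log(0.81) − log Q = -0.1830 − (0.4730) = -0.6560; [Mg²⁺] = 10^(-0.6560) ≈ 0.22 M.

0.22 M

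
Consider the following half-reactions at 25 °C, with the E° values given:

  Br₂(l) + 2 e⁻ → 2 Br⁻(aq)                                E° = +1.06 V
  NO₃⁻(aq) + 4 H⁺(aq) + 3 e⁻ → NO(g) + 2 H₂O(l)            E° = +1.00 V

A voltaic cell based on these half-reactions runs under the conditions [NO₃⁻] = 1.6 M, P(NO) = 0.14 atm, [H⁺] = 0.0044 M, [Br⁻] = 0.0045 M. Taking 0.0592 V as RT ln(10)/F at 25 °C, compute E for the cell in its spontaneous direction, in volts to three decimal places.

Br₂/Br⁻ is the cathode (higher E°), NO₃⁻/NO the anode: E°cell = +1.06 − (+1.00) = +0.06 V, n = 6.
Overall: 3 Br₂(l) + 2 NO(g) + 4 H₂O(l) → 6 Br⁻(aq) + 2 NO₃⁻(aq) + 8 H⁺(aq)
Q = [Br⁻]^6·[NO₃⁻]^2·[H⁺]^8 / (P(NO)^2); log Q = -30.817.
E = E° − (0.0592/n) log Q = +0.06 − (0.0592/6)(-30.817) = +0.364 V.

+0.364 V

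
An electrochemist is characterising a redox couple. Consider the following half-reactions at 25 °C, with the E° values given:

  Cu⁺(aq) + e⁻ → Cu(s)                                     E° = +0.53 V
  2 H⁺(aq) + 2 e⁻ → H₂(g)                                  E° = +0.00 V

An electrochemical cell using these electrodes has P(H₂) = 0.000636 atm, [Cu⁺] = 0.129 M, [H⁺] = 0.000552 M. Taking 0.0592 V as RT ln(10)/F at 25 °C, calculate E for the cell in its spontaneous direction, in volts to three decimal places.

+0.576 V

Cu⁺/Cu is the cathode (higher E°), H⁺/H₂ the anode: E°cell = +0.53 − (+0.00) = +0.53 V, n = 2.
Overall: 2 Cu⁺(aq) + H₂(g) → 2 Cu(s) + 2 H⁺(aq)
Q = [H⁺]^2 / ([Cu⁺]^2·P(H₂)); log Q = -1.541.
E = E° − (0.0592/n) log Q = +0.53 − (0.0592/2)(-1.541) = +0.576 V.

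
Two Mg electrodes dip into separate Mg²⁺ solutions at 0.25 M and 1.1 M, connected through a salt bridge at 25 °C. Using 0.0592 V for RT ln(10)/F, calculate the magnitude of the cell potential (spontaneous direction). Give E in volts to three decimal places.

+0.019 V

For a concentration cell E°cell = 0. The 1.1 M side is the cathode (reduction is favoured where [Mg²⁺] is higher).
With n = 2, E = −(0.0592/2) log([Mg²⁺]ₐₙ/[Mg²⁺]꜀ₐₜ) = −(0.0592/2) log(0.25/1.1) = −(0.0592/2)(-0.643) = +0.019 V.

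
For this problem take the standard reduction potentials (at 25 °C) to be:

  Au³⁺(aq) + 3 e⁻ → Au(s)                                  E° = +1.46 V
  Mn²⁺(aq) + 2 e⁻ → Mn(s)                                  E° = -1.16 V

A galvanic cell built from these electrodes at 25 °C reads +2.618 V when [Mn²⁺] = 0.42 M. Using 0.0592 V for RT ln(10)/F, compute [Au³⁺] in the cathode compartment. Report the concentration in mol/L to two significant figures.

Au³⁺/Au is the cathode, Mn²⁺/Mn the anode: E°cell = +2.62 V, n = 6.
Overall reaction: 2 Au³⁺(aq) + 3 Mn(s) → 2 Au(s) + 3 Mn²⁺(aq); Q = [Mn²⁺]^3/[Au³⁺]^2.
From E = E° − (0.0592/n) log Q: log Q = (E° − E)·n/0.0592 = (+2.62 − (+2.618))·6/0.0592 = 0.2027.
So 2·log[Au³⁺] = 3·log(0.42) − log Q = -1.1303 − (0.2027) = -1.3330; log[Au³⁺] = -1.3330 / 2 = -0.6665; [Au³⁺] = 10^(-0.6665) ≈ 0.22 M.

0.22 M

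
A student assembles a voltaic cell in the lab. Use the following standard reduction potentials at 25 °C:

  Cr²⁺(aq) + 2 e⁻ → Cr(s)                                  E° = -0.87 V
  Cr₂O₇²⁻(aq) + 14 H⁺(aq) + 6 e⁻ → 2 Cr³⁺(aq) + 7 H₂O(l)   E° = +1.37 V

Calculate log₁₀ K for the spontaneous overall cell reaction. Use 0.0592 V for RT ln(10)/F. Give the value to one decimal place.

227.0

Cathode: Cr₂O₇²⁻/Cr³⁺; anode: Cr²⁺/Cr. E°cell = +2.24 V, n = 6.
log K = nE°cell / 0.0592 = (6)(+2.24) / 0.0592 = 227.0.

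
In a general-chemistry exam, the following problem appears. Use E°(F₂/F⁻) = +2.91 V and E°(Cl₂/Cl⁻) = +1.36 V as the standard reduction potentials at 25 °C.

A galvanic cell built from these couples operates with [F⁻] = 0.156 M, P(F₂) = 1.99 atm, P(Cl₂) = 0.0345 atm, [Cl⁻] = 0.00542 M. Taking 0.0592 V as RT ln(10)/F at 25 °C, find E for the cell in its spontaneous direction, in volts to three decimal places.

+1.516 V

F₂/F⁻ is the cathode (higher E°), Cl₂/Cl⁻ the anode: E°cell = +2.91 − (+1.36) = +1.55 V, n = 2.
Overall: F₂(g) + 2 Cl⁻(aq) → 2 F⁻(aq) + Cl₂(g)
Q = [F⁻]^2·P(Cl₂) / (P(F₂)·[Cl⁻]^2); log Q = 1.157.
E = E° − (0.0592/n) log Q = +1.55 − (0.0592/2)(1.157) = +1.516 V.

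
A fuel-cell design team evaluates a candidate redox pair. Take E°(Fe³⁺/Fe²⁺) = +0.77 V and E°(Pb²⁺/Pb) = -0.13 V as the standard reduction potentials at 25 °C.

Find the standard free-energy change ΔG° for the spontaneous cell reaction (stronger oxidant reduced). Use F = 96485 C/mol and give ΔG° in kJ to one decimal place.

Fe³⁺/Fe²⁺ (E° = +0.77 V) is the cathode; Pb²⁺/Pb (E° = -0.13 V) is the anode, so E°cell = +0.90 V.
Balancing electrons gives n = 2 (lcm of 1 and 2).
ΔG° = −nFE° = −(2)(96485)(+0.90) = -173,673 J = -173.7 kJ.

-173.7 kJ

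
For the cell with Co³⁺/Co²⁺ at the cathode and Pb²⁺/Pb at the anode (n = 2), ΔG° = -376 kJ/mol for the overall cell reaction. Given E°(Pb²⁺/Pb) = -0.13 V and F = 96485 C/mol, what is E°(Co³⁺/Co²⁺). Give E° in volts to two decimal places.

+1.82 V

E°cell = −ΔG°/(nF) = −(-376×10³)/((2)(96485)) = +1.948 V.
Since Co³⁺/Co²⁺ is the cathode and Pb²⁺/Pb the anode, E°cell = E°(Co³⁺/Co²⁺) − E°(Pb²⁺/Pb).
So E°(Co³⁺/Co²⁺) = E°cell + E°(Pb²⁺/Pb) = +1.948 + (-0.13) = +1.82 V.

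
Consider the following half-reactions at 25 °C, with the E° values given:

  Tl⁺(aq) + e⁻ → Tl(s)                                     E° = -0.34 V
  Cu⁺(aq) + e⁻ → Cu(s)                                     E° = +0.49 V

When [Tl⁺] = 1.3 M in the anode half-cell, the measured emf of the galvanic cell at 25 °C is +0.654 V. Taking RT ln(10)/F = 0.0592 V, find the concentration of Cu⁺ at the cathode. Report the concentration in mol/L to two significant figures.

Cu⁺/Cu is the cathode, Tl⁺/Tl the anode: E°cell = +0.83 V, n = 1.
Overall reaction: Cu⁺(aq) + Tl(s) → Cu(s) + Tl⁺(aq); Q = [Tl⁺]^1/[Cu⁺]^1.
From E = E° − (0.0592/n) log Q: log Q = (E° − E)·n/0.0592 = (+0.83 − (+0.654))·1/0.0592 = 2.9730.
So 1·log[Cu⁺] = 1·log(1.3) − log Q = 0.1139 − (2.9730) = -2.8591; [Cu⁺] = 10^(-2.8591) ≈ 0.0014 M.

0.0014 M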